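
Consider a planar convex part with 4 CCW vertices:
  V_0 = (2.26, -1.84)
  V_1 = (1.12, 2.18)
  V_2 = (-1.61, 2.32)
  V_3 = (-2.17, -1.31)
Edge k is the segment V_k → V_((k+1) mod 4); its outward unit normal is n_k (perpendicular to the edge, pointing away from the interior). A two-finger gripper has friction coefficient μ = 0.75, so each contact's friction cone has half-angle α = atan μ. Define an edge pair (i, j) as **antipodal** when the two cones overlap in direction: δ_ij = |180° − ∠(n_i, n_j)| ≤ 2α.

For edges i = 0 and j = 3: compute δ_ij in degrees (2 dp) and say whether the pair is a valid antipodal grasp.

α = atan 0.75 = 36.87°;  2α = 73.74°
edge 0: e_0 = (-1.14, +4.02);  n_0 = (+0.9621, +0.2728)
edge 3: e_3 = (+4.43, -0.53);  n_3 = (-0.1188, -0.9929)
∠(n_0, n_3) = 112.65°
δ = |180° − 112.65°| = 67.35°
67.35° ≤ 2α = 73.74°  →  valid

δ = 67.35°, valid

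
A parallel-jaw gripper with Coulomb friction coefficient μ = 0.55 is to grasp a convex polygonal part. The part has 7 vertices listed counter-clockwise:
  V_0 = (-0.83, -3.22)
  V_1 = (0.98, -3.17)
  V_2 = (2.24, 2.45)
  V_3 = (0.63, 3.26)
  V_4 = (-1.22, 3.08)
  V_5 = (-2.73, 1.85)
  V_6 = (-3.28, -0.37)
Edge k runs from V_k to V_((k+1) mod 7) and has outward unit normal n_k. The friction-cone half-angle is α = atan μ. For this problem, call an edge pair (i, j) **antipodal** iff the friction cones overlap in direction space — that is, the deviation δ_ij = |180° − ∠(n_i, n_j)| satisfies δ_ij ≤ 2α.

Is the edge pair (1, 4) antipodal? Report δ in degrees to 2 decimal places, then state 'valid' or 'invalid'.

δ = 38.20°, valid

α = atan 0.55 = 28.81°;  2α = 57.62°
edge 1: e_1 = (+1.26, +5.62);  n_1 = (+0.9758, -0.2188)
edge 4: e_4 = (-1.51, -1.23);  n_4 = (-0.6316, +0.7753)
∠(n_1, n_4) = 141.80°
δ = |180° − 141.80°| = 38.20°
38.20° ≤ 2α = 57.62°  →  valid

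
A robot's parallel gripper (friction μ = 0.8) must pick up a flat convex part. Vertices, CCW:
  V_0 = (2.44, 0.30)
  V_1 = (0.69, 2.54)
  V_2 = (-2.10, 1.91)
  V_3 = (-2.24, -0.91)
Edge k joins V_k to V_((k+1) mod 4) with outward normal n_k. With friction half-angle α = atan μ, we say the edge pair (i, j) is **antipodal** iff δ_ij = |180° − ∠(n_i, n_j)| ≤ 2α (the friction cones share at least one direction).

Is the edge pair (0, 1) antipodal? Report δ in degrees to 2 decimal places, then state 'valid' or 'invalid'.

δ = 115.27°, invalid

α = atan 0.8 = 38.66°;  2α = 77.32°
edge 0: e_0 = (-1.75, +2.24);  n_0 = (+0.7880, +0.6156)
edge 1: e_1 = (-2.79, -0.63);  n_1 = (-0.2203, +0.9754)
∠(n_0, n_1) = 64.73°
δ = |180° − 64.73°| = 115.27°
115.27° > 2α = 77.32°  →  invalid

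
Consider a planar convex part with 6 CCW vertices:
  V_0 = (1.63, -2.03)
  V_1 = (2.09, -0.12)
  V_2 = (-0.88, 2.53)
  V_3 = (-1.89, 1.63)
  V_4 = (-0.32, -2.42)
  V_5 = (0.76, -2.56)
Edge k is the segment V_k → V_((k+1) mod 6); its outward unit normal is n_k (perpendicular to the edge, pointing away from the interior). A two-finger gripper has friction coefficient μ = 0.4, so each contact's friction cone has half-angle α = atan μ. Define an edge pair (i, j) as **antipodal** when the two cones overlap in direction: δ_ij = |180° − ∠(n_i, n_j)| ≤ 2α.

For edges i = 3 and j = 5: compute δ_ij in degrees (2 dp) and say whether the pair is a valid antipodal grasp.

δ = 79.84°, invalid

α = atan 0.4 = 21.80°;  2α = 43.60°
edge 3: e_3 = (+1.57, -4.05);  n_3 = (-0.9324, -0.3614)
edge 5: e_5 = (+0.87, +0.53);  n_5 = (+0.5203, -0.8540)
∠(n_3, n_5) = 100.16°
δ = |180° − 100.16°| = 79.84°
79.84° > 2α = 43.60°  →  invalid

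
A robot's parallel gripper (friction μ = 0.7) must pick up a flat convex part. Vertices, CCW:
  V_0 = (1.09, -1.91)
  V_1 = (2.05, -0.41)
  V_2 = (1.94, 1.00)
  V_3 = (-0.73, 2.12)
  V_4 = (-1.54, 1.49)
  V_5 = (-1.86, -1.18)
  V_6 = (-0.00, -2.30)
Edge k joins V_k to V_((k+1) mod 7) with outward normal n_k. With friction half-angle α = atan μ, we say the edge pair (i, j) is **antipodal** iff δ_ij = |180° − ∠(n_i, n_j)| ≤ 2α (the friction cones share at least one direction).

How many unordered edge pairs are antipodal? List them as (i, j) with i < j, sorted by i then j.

α = atan 0.7 = 34.99°;  2α = 69.98°
n_0 = (+0.8423, -0.5391)
n_1 = (+0.9970, +0.0778)
n_2 = (+0.3868, +0.9222)
n_3 = (-0.6139, +0.7894)
n_4 = (-0.9929, +0.1190)
n_5 = (-0.5158, -0.8567)
n_6 = (+0.3369, -0.9415)
  (0,1): δ = 142.92°  ·
  (0,2): δ = 80.14°  ·
  (0,3): δ = 19.51°  ✓
  (0,4): δ = 25.78°  ✓
  (0,5): δ = 91.56°  ·
  (0,6): δ = 142.31°  ·
  (1,2): δ = 117.22°  ·
  (1,3): δ = 56.59°  ✓
  (1,4): δ = 11.30°  ✓
  (1,5): δ = 54.48°  ✓
  (1,6): δ = 105.23°  ·
  (2,3): δ = 119.37°  ·
  (2,4): δ = 74.08°  ·
  (2,5): δ = 8.30°  ✓
  (2,6): δ = 42.44°  ✓
  (3,4): δ = 134.71°  ·
  (3,5): δ = 68.93°  ✓
  (3,6): δ = 18.19°  ✓
  (4,5): δ = 114.22°  ·
  (4,6): δ = 63.48°  ✓
  (5,6): δ = 129.26°  ·
antipodal pairs: 10

count = 10; pairs: (0,3), (0,4), (1,3), (1,4), (1,5), (2,5), (2,6), (3,5), (3,6), (4,6)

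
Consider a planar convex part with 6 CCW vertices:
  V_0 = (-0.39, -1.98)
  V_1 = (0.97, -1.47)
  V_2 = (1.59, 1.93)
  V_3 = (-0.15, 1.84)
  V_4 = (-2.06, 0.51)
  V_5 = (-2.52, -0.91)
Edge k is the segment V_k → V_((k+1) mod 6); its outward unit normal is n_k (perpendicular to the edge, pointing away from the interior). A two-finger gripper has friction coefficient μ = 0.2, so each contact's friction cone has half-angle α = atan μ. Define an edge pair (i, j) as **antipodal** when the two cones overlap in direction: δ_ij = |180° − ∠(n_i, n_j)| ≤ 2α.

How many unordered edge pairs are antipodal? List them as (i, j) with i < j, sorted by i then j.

count = 3; pairs: (0,2), (0,3), (1,4)

α = atan 0.2 = 11.31°;  2α = 22.62°
n_0 = (+0.3511, -0.9363)
n_1 = (+0.9838, -0.1794)
n_2 = (-0.0517, +0.9987)
n_3 = (-0.5714, +0.8206)
n_4 = (-0.9513, +0.3082)
n_5 = (-0.4489, -0.8936)
  (0,1): δ = 120.89°  ·
  (0,2): δ = 17.60°  ✓
  (0,3): δ = 14.29°  ✓
  (0,4): δ = 51.49°  ·
  (0,5): δ = 132.77°  ·
  (1,2): δ = 76.70°  ·
  (1,3): δ = 44.81°  ·
  (1,4): δ = 7.61°  ✓
  (1,5): δ = 73.66°  ·
  (2,3): δ = 148.11°  ·
  (2,4): δ = 110.91°  ·
  (2,5): δ = 29.63°  ·
  (3,4): δ = 142.80°  ·
  (3,5): δ = 61.52°  ·
  (4,5): δ = 98.72°  ·
antipodal pairs: 3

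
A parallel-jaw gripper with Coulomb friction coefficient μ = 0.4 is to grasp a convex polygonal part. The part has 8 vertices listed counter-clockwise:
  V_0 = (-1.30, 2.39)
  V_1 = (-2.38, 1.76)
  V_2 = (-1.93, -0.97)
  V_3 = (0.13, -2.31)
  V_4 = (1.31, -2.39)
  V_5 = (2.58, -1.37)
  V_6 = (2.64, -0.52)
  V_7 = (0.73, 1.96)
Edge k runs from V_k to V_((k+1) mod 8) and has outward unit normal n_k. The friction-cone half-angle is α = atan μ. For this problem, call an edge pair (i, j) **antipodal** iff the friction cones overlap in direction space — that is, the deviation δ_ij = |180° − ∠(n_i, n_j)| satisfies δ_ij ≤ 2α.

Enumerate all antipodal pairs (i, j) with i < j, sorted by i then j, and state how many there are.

α = atan 0.4 = 21.80°;  2α = 43.60°
n_0 = (-0.5039, +0.8638)
n_1 = (-0.9867, -0.1626)
n_2 = (-0.5453, -0.8383)
n_3 = (-0.0676, -0.9977)
n_4 = (+0.6262, -0.7797)
n_5 = (+0.9975, -0.0704)
n_6 = (+0.7923, +0.6102)
n_7 = (+0.2072, +0.9783)
  (0,1): δ = 110.90°  ·
  (0,2): δ = 63.30°  ·
  (0,3): δ = 34.13°  ✓
  (0,4): δ = 8.51°  ✓
  (0,5): δ = 55.71°  ·
  (0,6): δ = 97.35°  ·
  (0,7): δ = 137.78°  ·
  (1,2): δ = 132.40°  ·
  (1,3): δ = 103.24°  ·
  (1,4): δ = 60.59°  ·
  (1,5): δ = 13.40°  ✓
  (1,6): δ = 28.24°  ✓
  (1,7): δ = 68.68°  ·
  (2,3): δ = 150.84°  ·
  (2,4): δ = 108.19°  ·
  (2,5): δ = 60.99°  ·
  (2,6): δ = 19.35°  ✓
  (2,7): δ = 21.08°  ✓
  (3,4): δ = 137.35°  ·
  (3,5): δ = 90.16°  ·
  (3,6): δ = 48.52°  ·
  (3,7): δ = 8.08°  ✓
  (4,5): δ = 132.81°  ·
  (4,6): δ = 91.17°  ·
  (4,7): δ = 50.73°  ·
  (5,6): δ = 138.36°  ·
  (5,7): δ = 97.92°  ·
  (6,7): δ = 139.56°  ·
antipodal pairs: 7

count = 7; pairs: (0,3), (0,4), (1,5), (1,6), (2,6), (2,7), (3,7)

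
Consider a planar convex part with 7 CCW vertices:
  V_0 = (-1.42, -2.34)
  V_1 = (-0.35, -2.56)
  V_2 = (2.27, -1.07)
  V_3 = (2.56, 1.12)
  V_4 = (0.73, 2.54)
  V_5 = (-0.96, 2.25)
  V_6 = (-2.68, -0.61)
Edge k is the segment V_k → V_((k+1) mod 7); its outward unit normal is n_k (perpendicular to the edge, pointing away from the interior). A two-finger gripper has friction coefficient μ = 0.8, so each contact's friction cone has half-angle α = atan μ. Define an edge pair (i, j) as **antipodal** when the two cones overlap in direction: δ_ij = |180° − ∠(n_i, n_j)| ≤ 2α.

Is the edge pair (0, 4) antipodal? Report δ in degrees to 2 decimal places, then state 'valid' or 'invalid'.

α = atan 0.8 = 38.66°;  2α = 77.32°
edge 0: e_0 = (+1.07, -0.22);  n_0 = (-0.2014, -0.9795)
edge 4: e_4 = (-1.69, -0.29);  n_4 = (-0.1691, +0.9856)
∠(n_0, n_4) = 158.64°
δ = |180° − 158.64°| = 21.36°
21.36° ≤ 2α = 77.32°  →  valid

δ = 21.36°, valid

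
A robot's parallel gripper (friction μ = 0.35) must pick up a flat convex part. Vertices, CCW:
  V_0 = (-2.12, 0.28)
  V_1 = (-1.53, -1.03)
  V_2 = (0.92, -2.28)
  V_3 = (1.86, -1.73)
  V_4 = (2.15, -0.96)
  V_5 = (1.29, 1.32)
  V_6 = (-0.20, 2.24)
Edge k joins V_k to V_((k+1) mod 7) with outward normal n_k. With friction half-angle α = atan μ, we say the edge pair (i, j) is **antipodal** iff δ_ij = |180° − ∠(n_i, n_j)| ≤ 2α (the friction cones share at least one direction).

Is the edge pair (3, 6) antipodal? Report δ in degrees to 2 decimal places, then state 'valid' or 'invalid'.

α = atan 0.35 = 19.29°;  2α = 38.58°
edge 3: e_3 = (+0.29, +0.77);  n_3 = (+0.9358, -0.3525)
edge 6: e_6 = (-1.92, -1.96);  n_6 = (-0.7144, +0.6998)
∠(n_3, n_6) = 156.23°
δ = |180° − 156.23°| = 23.77°
23.77° ≤ 2α = 38.58°  →  valid

δ = 23.77°, valid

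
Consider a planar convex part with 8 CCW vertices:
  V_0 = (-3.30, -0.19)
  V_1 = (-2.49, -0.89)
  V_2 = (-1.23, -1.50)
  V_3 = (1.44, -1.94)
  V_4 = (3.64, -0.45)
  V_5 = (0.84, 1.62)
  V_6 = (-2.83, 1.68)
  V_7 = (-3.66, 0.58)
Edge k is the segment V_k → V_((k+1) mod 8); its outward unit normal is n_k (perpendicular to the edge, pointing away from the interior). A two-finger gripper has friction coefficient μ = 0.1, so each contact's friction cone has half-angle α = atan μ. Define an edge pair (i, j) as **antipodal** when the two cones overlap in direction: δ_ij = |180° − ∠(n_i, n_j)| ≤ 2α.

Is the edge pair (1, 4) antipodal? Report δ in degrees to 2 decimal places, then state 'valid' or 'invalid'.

δ = 10.64°, valid

α = atan 0.1 = 5.71°;  2α = 11.42°
edge 1: e_1 = (+1.26, -0.61);  n_1 = (-0.4357, -0.9001)
edge 4: e_4 = (-2.80, +2.07);  n_4 = (+0.5945, +0.8041)
∠(n_1, n_4) = 169.36°
δ = |180° − 169.36°| = 10.64°
10.64° ≤ 2α = 11.42°  →  valid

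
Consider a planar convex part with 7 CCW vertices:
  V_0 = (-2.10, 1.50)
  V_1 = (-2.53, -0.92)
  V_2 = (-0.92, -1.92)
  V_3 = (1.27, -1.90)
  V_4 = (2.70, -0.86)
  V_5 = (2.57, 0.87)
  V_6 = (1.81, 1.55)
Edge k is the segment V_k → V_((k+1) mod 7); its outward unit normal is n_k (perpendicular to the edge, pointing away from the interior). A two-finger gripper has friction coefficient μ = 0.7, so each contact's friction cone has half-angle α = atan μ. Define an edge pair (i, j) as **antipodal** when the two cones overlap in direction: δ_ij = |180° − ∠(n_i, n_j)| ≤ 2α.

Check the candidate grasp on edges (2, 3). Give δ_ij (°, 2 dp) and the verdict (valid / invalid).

α = atan 0.7 = 34.99°;  2α = 69.98°
edge 2: e_2 = (+2.19, +0.02);  n_2 = (+0.0091, -1.0000)
edge 3: e_3 = (+1.43, +1.04);  n_3 = (+0.5882, -0.8087)
∠(n_2, n_3) = 35.50°
δ = |180° − 35.50°| = 144.50°
144.50° > 2α = 69.98°  →  invalid

δ = 144.50°, invalid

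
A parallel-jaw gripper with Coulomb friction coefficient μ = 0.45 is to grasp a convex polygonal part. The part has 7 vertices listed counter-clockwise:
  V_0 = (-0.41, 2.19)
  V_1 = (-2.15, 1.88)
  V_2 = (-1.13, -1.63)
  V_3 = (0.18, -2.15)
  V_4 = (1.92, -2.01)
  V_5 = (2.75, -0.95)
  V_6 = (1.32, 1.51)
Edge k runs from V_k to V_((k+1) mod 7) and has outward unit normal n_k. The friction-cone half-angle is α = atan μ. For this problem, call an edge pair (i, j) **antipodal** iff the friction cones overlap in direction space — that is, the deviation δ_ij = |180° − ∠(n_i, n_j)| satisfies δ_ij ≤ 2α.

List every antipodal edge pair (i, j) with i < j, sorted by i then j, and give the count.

α = atan 0.45 = 24.23°;  2α = 48.46°
n_0 = (-0.1754, +0.9845)
n_1 = (-0.9603, -0.2791)
n_2 = (-0.3689, -0.9295)
n_3 = (+0.0802, -0.9968)
n_4 = (+0.7873, -0.6165)
n_5 = (+0.8645, +0.5026)
n_6 = (+0.3658, +0.9307)
  (0,1): δ = 83.90°  ·
  (0,2): δ = 31.75°  ✓
  (0,3): δ = 5.50°  ✓
  (0,4): δ = 41.84°  ✓
  (0,5): δ = 110.07°  ·
  (0,6): δ = 148.44°  ·
  (1,2): δ = 127.85°  ·
  (1,3): δ = 101.60°  ·
  (1,4): δ = 54.27°  ·
  (1,5): δ = 13.97°  ✓
  (1,6): δ = 52.34°  ·
  (2,3): δ = 153.75°  ·
  (2,4): δ = 106.41°  ·
  (2,5): δ = 38.18°  ✓
  (2,6): δ = 0.19°  ✓
  (3,4): δ = 132.66°  ·
  (3,5): δ = 64.43°  ·
  (3,6): δ = 26.06°  ✓
  (4,5): δ = 111.77°  ·
  (4,6): δ = 73.40°  ·
  (5,6): δ = 141.63°  ·
antipodal pairs: 7

count = 7; pairs: (0,2), (0,3), (0,4), (1,5), (2,5), (2,6), (3,6)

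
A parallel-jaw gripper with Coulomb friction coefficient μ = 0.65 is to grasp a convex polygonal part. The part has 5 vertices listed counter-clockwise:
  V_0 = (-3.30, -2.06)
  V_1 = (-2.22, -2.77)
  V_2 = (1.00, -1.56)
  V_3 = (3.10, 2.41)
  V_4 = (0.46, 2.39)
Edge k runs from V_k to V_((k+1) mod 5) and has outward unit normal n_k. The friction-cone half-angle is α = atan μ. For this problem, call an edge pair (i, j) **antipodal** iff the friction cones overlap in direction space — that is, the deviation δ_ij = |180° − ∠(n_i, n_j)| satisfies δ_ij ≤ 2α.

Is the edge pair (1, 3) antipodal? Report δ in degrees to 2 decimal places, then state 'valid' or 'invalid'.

δ = 20.16°, valid

α = atan 0.65 = 33.02°;  2α = 66.05°
edge 1: e_1 = (+3.22, +1.21);  n_1 = (+0.3518, -0.9361)
edge 3: e_3 = (-2.64, -0.02);  n_3 = (-0.0076, +1.0000)
∠(n_1, n_3) = 159.84°
δ = |180° − 159.84°| = 20.16°
20.16° ≤ 2α = 66.05°  →  valid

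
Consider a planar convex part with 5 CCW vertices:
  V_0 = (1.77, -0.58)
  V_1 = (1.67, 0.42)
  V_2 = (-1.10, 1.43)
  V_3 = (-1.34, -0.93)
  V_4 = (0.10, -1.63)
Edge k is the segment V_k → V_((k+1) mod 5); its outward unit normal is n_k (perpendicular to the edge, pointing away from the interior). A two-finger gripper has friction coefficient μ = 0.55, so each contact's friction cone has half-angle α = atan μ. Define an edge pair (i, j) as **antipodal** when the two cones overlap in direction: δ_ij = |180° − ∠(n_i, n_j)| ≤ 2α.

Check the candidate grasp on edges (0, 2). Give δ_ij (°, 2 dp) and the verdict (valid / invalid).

δ = 11.52°, valid

α = atan 0.55 = 28.81°;  2α = 57.62°
edge 0: e_0 = (-0.10, +1.00);  n_0 = (+0.9950, +0.0995)
edge 2: e_2 = (-0.24, -2.36);  n_2 = (-0.9949, +0.1012)
∠(n_0, n_2) = 168.48°
δ = |180° − 168.48°| = 11.52°
11.52° ≤ 2α = 57.62°  →  valid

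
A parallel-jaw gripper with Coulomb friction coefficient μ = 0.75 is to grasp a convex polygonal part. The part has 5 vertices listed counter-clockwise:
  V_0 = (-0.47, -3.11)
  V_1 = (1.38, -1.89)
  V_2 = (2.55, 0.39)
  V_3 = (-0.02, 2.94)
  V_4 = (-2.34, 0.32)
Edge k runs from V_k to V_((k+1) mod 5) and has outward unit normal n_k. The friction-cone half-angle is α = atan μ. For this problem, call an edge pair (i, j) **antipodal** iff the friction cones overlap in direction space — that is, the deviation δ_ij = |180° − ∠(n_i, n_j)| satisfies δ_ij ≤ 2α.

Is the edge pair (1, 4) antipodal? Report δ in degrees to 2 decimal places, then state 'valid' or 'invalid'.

α = atan 0.75 = 36.87°;  2α = 73.74°
edge 1: e_1 = (+1.17, +2.28);  n_1 = (+0.8897, -0.4566)
edge 4: e_4 = (+1.87, -3.43);  n_4 = (-0.8780, -0.4787)
∠(n_1, n_4) = 124.24°
δ = |180° − 124.24°| = 55.76°
55.76° ≤ 2α = 73.74°  →  valid

δ = 55.76°, valid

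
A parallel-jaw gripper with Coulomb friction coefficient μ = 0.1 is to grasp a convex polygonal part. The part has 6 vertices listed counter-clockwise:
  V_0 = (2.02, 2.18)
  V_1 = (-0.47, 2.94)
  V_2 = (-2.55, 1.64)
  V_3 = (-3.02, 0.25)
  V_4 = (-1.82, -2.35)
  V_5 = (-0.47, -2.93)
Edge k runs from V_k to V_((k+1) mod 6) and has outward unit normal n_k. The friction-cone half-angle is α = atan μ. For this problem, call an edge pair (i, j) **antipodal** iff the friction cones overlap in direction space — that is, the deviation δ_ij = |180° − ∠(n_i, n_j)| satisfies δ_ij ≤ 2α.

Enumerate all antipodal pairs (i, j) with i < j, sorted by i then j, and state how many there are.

α = atan 0.1 = 5.71°;  2α = 11.42°
n_0 = (+0.2919, +0.9564)
n_1 = (-0.5300, +0.8480)
n_2 = (-0.9473, +0.3203)
n_3 = (-0.9080, -0.4191)
n_4 = (-0.3947, -0.9188)
n_5 = (+0.8990, -0.4380)
  (0,1): δ = 131.02°  ·
  (0,2): δ = 91.71°  ·
  (0,3): δ = 48.25°  ·
  (0,4): δ = 6.28°  ✓
  (0,5): δ = 80.99°  ·
  (1,2): δ = 140.69°  ·
  (1,3): δ = 97.23°  ·
  (1,4): δ = 55.26°  ·
  (1,5): δ = 32.02°  ·
  (2,3): δ = 136.54°  ·
  (2,4): δ = 94.57°  ·
  (2,5): δ = 7.30°  ✓
  (3,4): δ = 138.02°  ·
  (3,5): δ = 50.75°  ·
  (4,5): δ = 92.73°  ·
antipodal pairs: 2

count = 2; pairs: (0,4), (2,5)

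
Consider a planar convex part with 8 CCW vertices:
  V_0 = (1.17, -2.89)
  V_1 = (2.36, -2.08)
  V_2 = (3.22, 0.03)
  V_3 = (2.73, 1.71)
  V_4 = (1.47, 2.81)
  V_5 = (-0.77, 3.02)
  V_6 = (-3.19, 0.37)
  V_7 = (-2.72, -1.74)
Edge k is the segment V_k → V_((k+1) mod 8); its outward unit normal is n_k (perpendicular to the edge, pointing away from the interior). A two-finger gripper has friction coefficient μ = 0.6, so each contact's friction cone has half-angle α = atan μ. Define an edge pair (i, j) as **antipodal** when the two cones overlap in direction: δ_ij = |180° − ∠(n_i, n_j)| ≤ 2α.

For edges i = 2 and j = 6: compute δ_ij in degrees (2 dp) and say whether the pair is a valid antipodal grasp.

δ = 3.70°, valid

α = atan 0.6 = 30.96°;  2α = 61.93°
edge 2: e_2 = (-0.49, +1.68);  n_2 = (+0.9600, +0.2800)
edge 6: e_6 = (+0.47, -2.11);  n_6 = (-0.9761, -0.2174)
∠(n_2, n_6) = 176.30°
δ = |180° − 176.30°| = 3.70°
3.70° ≤ 2α = 61.93°  →  valid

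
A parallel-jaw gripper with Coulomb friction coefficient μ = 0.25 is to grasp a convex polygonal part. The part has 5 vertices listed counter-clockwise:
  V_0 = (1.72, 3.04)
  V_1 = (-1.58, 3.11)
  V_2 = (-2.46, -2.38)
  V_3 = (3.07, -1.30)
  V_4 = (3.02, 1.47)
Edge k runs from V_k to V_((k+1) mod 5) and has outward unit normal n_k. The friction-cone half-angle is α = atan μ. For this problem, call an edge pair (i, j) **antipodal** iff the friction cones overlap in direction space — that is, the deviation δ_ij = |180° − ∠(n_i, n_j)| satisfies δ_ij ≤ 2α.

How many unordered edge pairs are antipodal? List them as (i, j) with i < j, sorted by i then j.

count = 2; pairs: (0,2), (1,3)

α = atan 0.25 = 14.04°;  2α = 28.07°
n_0 = (+0.0212, +0.9998)
n_1 = (-0.9874, +0.1583)
n_2 = (+0.1917, -0.9815)
n_3 = (+0.9998, +0.0180)
n_4 = (+0.7702, +0.6378)
  (0,1): δ = 97.89°  ·
  (0,2): δ = 12.27°  ✓
  (0,3): δ = 92.25°  ·
  (0,4): δ = 130.84°  ·
  (1,2): δ = 69.84°  ·
  (1,3): δ = 10.14°  ✓
  (1,4): δ = 48.73°  ·
  (2,3): δ = 100.02°  ·
  (2,4): δ = 61.43°  ·
  (3,4): δ = 141.41°  ·
antipodal pairs: 2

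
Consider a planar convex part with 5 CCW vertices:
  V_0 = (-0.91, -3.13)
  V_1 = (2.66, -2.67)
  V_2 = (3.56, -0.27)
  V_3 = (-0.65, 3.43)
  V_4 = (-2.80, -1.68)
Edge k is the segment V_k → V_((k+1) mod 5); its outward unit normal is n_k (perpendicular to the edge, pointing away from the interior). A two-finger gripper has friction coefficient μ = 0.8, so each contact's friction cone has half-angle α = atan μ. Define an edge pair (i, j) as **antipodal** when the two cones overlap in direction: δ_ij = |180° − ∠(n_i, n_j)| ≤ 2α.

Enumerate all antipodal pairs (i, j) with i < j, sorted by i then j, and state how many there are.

α = atan 0.8 = 38.66°;  2α = 77.32°
n_0 = (+0.1278, -0.9918)
n_1 = (+0.9363, -0.3511)
n_2 = (+0.6601, +0.7511)
n_3 = (-0.9217, +0.3878)
n_4 = (-0.6087, -0.7934)
  (0,1): δ = 117.90°  ·
  (0,2): δ = 48.65°  ✓
  (0,3): δ = 59.84°  ✓
  (0,4): δ = 135.16°  ·
  (1,2): δ = 110.75°  ·
  (1,3): δ = 2.26°  ✓
  (1,4): δ = 73.06°  ✓
  (2,3): δ = 71.51°  ✓
  (2,4): δ = 3.82°  ✓
  (3,4): δ = 104.68°  ·
antipodal pairs: 6

count = 6; pairs: (0,2), (0,3), (1,3), (1,4), (2,3), (2,4)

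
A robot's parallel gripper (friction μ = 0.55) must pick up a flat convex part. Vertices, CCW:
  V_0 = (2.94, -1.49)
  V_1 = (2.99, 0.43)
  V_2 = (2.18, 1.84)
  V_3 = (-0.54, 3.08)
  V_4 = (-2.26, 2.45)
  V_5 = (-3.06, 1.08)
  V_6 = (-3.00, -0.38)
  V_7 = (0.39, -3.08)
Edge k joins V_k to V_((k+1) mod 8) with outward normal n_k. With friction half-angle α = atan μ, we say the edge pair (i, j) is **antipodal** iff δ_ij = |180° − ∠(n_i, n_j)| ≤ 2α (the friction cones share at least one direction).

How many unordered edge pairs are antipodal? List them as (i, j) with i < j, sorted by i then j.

count = 9; pairs: (0,4), (0,5), (0,6), (1,5), (1,6), (2,6), (2,7), (3,7), (4,7)

α = atan 0.55 = 28.81°;  2α = 57.62°
n_0 = (+0.9997, -0.0260)
n_1 = (+0.8671, +0.4981)
n_2 = (+0.4148, +0.9099)
n_3 = (-0.3439, +0.9390)
n_4 = (-0.8636, +0.5043)
n_5 = (-0.9992, -0.0411)
n_6 = (-0.6230, -0.7822)
n_7 = (+0.5291, -0.8486)
  (0,1): δ = 148.63°  ·
  (0,2): δ = 113.02°  ·
  (0,3): δ = 68.39°  ·
  (0,4): δ = 28.79°  ✓
  (0,5): δ = 3.85°  ✓
  (0,6): δ = 52.96°  ✓
  (0,7): δ = 123.44°  ·
  (1,2): δ = 144.38°  ·
  (1,3): δ = 99.76°  ·
  (1,4): δ = 60.16°  ·
  (1,5): δ = 27.52°  ✓
  (1,6): δ = 21.59°  ✓
  (1,7): δ = 92.07°  ·
  (2,3): δ = 135.38°  ·
  (2,4): δ = 95.78°  ·
  (2,5): δ = 63.14°  ·
  (2,6): δ = 14.03°  ✓
  (2,7): δ = 56.45°  ✓
  (3,4): δ = 140.40°  ·
  (3,5): δ = 107.76°  ·
  (3,6): δ = 58.65°  ·
  (3,7): δ = 11.83°  ✓
  (4,5): δ = 147.36°  ·
  (4,6): δ = 98.25°  ·
  (4,7): δ = 27.77°  ✓
  (5,6): δ = 130.89°  ·
  (5,7): δ = 60.41°  ·
  (6,7): δ = 109.52°  ·
antipodal pairs: 9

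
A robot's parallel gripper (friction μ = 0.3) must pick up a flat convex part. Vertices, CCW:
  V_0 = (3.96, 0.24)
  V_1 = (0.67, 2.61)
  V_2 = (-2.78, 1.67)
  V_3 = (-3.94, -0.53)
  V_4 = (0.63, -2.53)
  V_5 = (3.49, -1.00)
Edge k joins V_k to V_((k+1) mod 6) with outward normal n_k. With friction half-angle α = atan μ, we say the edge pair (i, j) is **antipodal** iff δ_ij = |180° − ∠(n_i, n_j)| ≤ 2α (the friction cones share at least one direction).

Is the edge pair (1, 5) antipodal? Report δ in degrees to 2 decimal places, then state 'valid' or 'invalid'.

α = atan 0.3 = 16.70°;  2α = 33.40°
edge 1: e_1 = (-3.45, -0.94);  n_1 = (-0.2629, +0.9648)
edge 5: e_5 = (+0.47, +1.24);  n_5 = (+0.9351, -0.3544)
∠(n_1, n_5) = 126.00°
δ = |180° − 126.00°| = 54.00°
54.00° > 2α = 33.40°  →  invalid

δ = 54.00°, invalid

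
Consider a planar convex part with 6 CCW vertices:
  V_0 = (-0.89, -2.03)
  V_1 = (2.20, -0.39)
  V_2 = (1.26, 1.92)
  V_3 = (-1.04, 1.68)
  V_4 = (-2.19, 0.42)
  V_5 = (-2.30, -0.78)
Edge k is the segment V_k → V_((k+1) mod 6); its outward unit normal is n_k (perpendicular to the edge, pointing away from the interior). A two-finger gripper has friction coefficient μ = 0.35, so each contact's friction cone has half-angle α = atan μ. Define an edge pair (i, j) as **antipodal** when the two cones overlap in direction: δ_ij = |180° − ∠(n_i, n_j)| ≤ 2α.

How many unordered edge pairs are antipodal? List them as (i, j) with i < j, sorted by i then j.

count = 4; pairs: (0,2), (0,3), (1,4), (1,5)

α = atan 0.35 = 19.29°;  2α = 38.58°
n_0 = (+0.4688, -0.8833)
n_1 = (+0.9262, +0.3769)
n_2 = (-0.1038, +0.9946)
n_3 = (-0.7386, +0.6741)
n_4 = (-0.9958, +0.0913)
n_5 = (-0.6634, -0.7483)
  (0,1): δ = 95.81°  ·
  (0,2): δ = 22.00°  ✓
  (0,3): δ = 19.66°  ✓
  (0,4): δ = 56.81°  ·
  (0,5): δ = 110.49°  ·
  (1,2): δ = 106.19°  ·
  (1,3): δ = 64.53°  ·
  (1,4): δ = 27.38°  ✓
  (1,5): δ = 26.30°  ✓
  (2,3): δ = 138.34°  ·
  (2,4): δ = 101.19°  ·
  (2,5): δ = 47.51°  ·
  (3,4): δ = 142.85°  ·
  (3,5): δ = 89.17°  ·
  (4,5): δ = 126.32°  ·
antipodal pairs: 4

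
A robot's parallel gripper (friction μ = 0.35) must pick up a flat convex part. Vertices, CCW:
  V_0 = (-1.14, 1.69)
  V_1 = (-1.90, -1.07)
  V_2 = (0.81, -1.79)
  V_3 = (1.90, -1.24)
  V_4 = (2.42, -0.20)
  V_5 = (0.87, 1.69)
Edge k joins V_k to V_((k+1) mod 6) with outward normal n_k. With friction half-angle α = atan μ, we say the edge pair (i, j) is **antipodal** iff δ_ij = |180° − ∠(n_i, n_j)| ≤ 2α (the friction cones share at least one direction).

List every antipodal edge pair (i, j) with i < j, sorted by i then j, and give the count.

α = atan 0.35 = 19.29°;  2α = 38.58°
n_0 = (-0.9641, +0.2655)
n_1 = (-0.2568, -0.9665)
n_2 = (+0.4505, -0.8928)
n_3 = (+0.8944, -0.4472)
n_4 = (+0.7732, +0.6341)
n_5 = (+0.0000, +1.0000)
  (0,1): δ = 89.48°  ·
  (0,2): δ = 47.83°  ·
  (0,3): δ = 11.17°  ✓
  (0,4): δ = 54.75°  ·
  (0,5): δ = 105.40°  ·
  (1,2): δ = 138.35°  ·
  (1,3): δ = 101.69°  ·
  (1,4): δ = 35.77°  ✓
  (1,5): δ = 14.88°  ✓
  (2,3): δ = 143.34°  ·
  (2,4): δ = 77.42°  ·
  (2,5): δ = 26.77°  ✓
  (3,4): δ = 114.08°  ·
  (3,5): δ = 63.43°  ·
  (4,5): δ = 129.36°  ·
antipodal pairs: 4

count = 4; pairs: (0,3), (1,4), (1,5), (2,5)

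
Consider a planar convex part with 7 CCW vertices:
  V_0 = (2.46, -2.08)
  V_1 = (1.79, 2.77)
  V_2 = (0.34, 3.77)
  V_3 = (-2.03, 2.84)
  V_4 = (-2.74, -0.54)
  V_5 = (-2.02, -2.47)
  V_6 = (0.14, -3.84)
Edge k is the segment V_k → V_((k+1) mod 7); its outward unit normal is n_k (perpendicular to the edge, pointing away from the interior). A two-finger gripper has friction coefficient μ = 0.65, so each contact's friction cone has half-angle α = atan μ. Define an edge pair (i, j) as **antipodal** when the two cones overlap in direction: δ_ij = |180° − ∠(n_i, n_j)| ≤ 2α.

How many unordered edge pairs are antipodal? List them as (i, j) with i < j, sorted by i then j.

α = atan 0.65 = 33.02°;  2α = 66.05°
n_0 = (+0.9906, +0.1368)
n_1 = (+0.5677, +0.8232)
n_2 = (-0.3653, +0.9309)
n_3 = (-0.9786, +0.2056)
n_4 = (-0.9369, -0.3495)
n_5 = (-0.5356, -0.8445)
n_6 = (+0.6044, -0.7967)
  (0,1): δ = 132.46°  ·
  (0,2): δ = 76.44°  ·
  (0,3): δ = 19.73°  ✓
  (0,4): δ = 12.59°  ✓
  (0,5): δ = 49.75°  ✓
  (0,6): δ = 119.32°  ·
  (1,2): δ = 123.98°  ·
  (1,3): δ = 67.27°  ·
  (1,4): δ = 34.95°  ✓
  (1,5): δ = 2.21°  ✓
  (1,6): δ = 71.78°  ·
  (2,3): δ = 123.29°  ·
  (2,4): δ = 90.97°  ·
  (2,5): δ = 53.81°  ✓
  (2,6): δ = 15.76°  ✓
  (3,4): δ = 147.68°  ·
  (3,5): δ = 110.52°  ·
  (3,6): δ = 40.95°  ✓
  (4,5): δ = 142.84°  ·
  (4,6): δ = 73.27°  ·
  (5,6): δ = 110.43°  ·
antipodal pairs: 8

count = 8; pairs: (0,3), (0,4), (0,5), (1,4), (1,5), (2,5), (2,6), (3,6)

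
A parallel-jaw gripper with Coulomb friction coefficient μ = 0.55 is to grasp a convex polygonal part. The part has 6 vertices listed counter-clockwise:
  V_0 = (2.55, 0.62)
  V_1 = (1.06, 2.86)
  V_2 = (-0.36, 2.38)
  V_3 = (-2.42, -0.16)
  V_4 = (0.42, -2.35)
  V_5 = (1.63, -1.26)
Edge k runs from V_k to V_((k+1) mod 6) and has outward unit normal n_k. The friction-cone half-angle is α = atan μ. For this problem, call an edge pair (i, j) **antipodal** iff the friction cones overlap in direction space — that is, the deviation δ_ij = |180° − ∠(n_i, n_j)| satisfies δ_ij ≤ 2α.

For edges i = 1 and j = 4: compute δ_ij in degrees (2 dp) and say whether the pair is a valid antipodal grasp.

α = atan 0.55 = 28.81°;  2α = 57.62°
edge 1: e_1 = (-1.42, -0.48);  n_1 = (-0.3202, +0.9473)
edge 4: e_4 = (+1.21, +1.09);  n_4 = (+0.6693, -0.7430)
∠(n_1, n_4) = 156.66°
δ = |180° − 156.66°| = 23.34°
23.34° ≤ 2α = 57.62°  →  valid

δ = 23.34°, valid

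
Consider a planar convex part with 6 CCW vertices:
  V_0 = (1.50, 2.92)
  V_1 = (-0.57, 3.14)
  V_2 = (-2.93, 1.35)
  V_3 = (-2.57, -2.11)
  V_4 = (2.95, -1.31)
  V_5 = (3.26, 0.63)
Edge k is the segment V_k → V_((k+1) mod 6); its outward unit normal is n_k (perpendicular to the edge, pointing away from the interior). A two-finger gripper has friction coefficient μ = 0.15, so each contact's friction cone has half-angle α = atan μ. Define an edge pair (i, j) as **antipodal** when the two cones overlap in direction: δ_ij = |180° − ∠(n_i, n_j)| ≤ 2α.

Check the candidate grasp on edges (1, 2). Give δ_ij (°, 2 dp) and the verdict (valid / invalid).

α = atan 0.15 = 8.53°;  2α = 17.06°
edge 1: e_1 = (-2.36, -1.79);  n_1 = (-0.6043, +0.7967)
edge 2: e_2 = (+0.36, -3.46);  n_2 = (-0.9946, -0.1035)
∠(n_1, n_2) = 58.76°
δ = |180° − 58.76°| = 121.24°
121.24° > 2α = 17.06°  →  invalid

δ = 121.24°, invalid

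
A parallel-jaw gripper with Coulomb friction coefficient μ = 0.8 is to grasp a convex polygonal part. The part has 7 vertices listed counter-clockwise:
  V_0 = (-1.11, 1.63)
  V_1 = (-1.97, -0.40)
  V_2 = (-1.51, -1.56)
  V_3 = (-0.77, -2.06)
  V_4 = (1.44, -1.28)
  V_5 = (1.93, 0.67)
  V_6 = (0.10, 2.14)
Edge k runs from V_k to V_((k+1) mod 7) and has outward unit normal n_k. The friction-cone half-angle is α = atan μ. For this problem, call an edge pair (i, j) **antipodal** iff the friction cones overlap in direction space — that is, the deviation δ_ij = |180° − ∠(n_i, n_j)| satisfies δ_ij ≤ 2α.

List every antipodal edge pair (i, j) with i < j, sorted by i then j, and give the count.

count = 11; pairs: (0,3), (0,4), (0,5), (1,4), (1,5), (2,4), (2,5), (2,6), (3,5), (3,6), (4,6)

α = atan 0.8 = 38.66°;  2α = 77.32°
n_0 = (-0.9208, +0.3901)
n_1 = (-0.9296, -0.3686)
n_2 = (-0.5599, -0.8286)
n_3 = (+0.3328, -0.9430)
n_4 = (+0.9698, -0.2437)
n_5 = (+0.6263, +0.7796)
n_6 = (-0.3884, +0.9215)
  (0,1): δ = 135.41°  ·
  (0,2): δ = 101.09°  ·
  (0,3): δ = 47.60°  ✓
  (0,4): δ = 8.85°  ✓
  (0,5): δ = 74.19°  ✓
  (0,6): δ = 135.81°  ·
  (1,2): δ = 145.68°  ·
  (1,3): δ = 92.19°  ·
  (1,4): δ = 35.74°  ✓
  (1,5): δ = 29.59°  ✓
  (1,6): δ = 91.22°  ·
  (2,3): δ = 126.51°  ·
  (2,4): δ = 70.06°  ✓
  (2,5): δ = 4.73°  ✓
  (2,6): δ = 56.90°  ✓
  (3,4): δ = 123.55°  ·
  (3,5): δ = 58.21°  ✓
  (3,6): δ = 3.41°  ✓
  (4,5): δ = 114.67°  ·
  (4,6): δ = 53.04°  ✓
  (5,6): δ = 118.37°  ·
antipodal pairs: 11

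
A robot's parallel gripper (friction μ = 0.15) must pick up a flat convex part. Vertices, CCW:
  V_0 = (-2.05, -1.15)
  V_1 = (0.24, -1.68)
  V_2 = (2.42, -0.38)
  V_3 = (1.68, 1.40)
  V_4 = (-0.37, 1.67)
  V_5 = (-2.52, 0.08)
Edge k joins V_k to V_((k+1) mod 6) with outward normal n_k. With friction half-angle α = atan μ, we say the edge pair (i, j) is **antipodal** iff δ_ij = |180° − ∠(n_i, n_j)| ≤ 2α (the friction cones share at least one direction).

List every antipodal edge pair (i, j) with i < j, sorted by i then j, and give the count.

count = 3; pairs: (0,3), (1,4), (2,5)

α = atan 0.15 = 8.53°;  2α = 17.06°
n_0 = (-0.2255, -0.9742)
n_1 = (+0.5122, -0.8589)
n_2 = (+0.9234, +0.3839)
n_3 = (+0.1306, +0.9914)
n_4 = (-0.5946, +0.8040)
n_5 = (-0.9341, -0.3569)
  (0,1): δ = 136.16°  ·
  (0,2): δ = 54.39°  ·
  (0,3): δ = 5.53°  ✓
  (0,4): δ = 49.52°  ·
  (0,5): δ = 123.94°  ·
  (1,2): δ = 98.23°  ·
  (1,3): δ = 38.31°  ·
  (1,4): δ = 5.68°  ✓
  (1,5): δ = 80.10°  ·
  (2,3): δ = 120.08°  ·
  (2,4): δ = 76.09°  ·
  (2,5): δ = 1.66°  ✓
  (3,4): δ = 136.01°  ·
  (3,5): δ = 61.58°  ·
  (4,5): δ = 105.57°  ·
antipodal pairs: 3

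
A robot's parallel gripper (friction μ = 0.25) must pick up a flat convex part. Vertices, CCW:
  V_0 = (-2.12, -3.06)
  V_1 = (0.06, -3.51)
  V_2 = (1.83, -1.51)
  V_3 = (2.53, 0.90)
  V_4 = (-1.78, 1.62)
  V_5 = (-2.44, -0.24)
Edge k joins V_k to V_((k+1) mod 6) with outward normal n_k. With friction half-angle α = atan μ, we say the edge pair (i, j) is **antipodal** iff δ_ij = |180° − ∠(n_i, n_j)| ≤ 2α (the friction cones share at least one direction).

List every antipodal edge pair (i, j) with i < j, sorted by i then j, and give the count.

α = atan 0.25 = 14.04°;  2α = 28.07°
n_0 = (-0.2022, -0.9794)
n_1 = (+0.7489, -0.6627)
n_2 = (+0.9603, -0.2789)
n_3 = (+0.1648, +0.9863)
n_4 = (-0.9424, +0.3344)
n_5 = (-0.9936, -0.1128)
  (0,1): δ = 119.85°  ·
  (0,2): δ = 94.53°  ·
  (0,3): δ = 2.18°  ✓
  (0,4): δ = 82.13°  ·
  (0,5): δ = 108.14°  ·
  (1,2): δ = 154.69°  ·
  (1,3): δ = 57.98°  ·
  (1,4): δ = 21.97°  ✓
  (1,5): δ = 47.98°  ·
  (2,3): δ = 83.29°  ·
  (2,4): δ = 3.34°  ✓
  (2,5): δ = 22.67°  ✓
  (3,4): δ = 100.05°  ·
  (3,5): δ = 74.04°  ·
  (4,5): δ = 153.99°  ·
antipodal pairs: 4

count = 4; pairs: (0,3), (1,4), (2,4), (2,5)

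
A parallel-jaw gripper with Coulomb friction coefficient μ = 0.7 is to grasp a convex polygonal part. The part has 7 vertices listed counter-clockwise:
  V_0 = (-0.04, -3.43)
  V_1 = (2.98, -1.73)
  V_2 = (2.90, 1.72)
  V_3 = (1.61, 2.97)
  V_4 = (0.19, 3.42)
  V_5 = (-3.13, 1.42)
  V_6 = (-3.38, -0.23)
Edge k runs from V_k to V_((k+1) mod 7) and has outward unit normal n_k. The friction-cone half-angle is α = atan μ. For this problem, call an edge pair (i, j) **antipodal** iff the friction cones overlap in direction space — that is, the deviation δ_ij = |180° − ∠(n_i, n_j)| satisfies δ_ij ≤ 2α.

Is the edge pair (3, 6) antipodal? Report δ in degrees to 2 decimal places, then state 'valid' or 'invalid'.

δ = 26.19°, valid

α = atan 0.7 = 34.99°;  2α = 69.98°
edge 3: e_3 = (-1.42, +0.45);  n_3 = (+0.3021, +0.9533)
edge 6: e_6 = (+3.34, -3.20);  n_6 = (-0.6918, -0.7221)
∠(n_3, n_6) = 153.81°
δ = |180° − 153.81°| = 26.19°
26.19° ≤ 2α = 69.98°  →  valid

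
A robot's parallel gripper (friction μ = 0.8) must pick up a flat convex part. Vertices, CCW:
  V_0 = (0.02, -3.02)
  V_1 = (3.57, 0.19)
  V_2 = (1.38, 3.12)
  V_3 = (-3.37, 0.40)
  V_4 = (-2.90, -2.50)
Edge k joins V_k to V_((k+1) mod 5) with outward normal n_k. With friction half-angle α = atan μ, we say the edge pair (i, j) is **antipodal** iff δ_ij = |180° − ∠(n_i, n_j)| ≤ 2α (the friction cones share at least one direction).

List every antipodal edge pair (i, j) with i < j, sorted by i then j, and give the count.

α = atan 0.8 = 38.66°;  2α = 77.32°
n_0 = (+0.6707, -0.7417)
n_1 = (+0.8010, +0.5987)
n_2 = (-0.4969, +0.8678)
n_3 = (-0.9871, -0.1600)
n_4 = (-0.1753, -0.9845)
  (0,1): δ = 95.34°  ·
  (0,2): δ = 12.32°  ✓
  (0,3): δ = 57.09°  ✓
  (0,4): δ = 127.78°  ·
  (1,2): δ = 96.98°  ·
  (1,3): δ = 27.57°  ✓
  (1,4): δ = 43.13°  ✓
  (2,3): δ = 110.59°  ·
  (2,4): δ = 39.89°  ✓
  (3,4): δ = 109.30°  ·
antipodal pairs: 5

count = 5; pairs: (0,2), (0,3), (1,3), (1,4), (2,4)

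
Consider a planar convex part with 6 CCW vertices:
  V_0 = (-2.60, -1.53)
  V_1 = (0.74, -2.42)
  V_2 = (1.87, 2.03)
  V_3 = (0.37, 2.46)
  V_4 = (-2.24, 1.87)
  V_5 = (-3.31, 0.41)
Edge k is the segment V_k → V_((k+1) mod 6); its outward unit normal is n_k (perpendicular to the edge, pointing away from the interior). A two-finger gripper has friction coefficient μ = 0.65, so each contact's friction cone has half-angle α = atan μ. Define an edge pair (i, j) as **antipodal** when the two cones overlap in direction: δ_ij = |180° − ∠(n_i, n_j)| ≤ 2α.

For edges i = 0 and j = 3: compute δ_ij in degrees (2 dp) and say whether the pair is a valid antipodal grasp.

α = atan 0.65 = 33.02°;  2α = 66.05°
edge 0: e_0 = (+3.34, -0.89);  n_0 = (-0.2575, -0.9663)
edge 3: e_3 = (-2.61, -0.59);  n_3 = (-0.2205, +0.9754)
∠(n_0, n_3) = 152.34°
δ = |180° − 152.34°| = 27.66°
27.66° ≤ 2α = 66.05°  →  valid

δ = 27.66°, valid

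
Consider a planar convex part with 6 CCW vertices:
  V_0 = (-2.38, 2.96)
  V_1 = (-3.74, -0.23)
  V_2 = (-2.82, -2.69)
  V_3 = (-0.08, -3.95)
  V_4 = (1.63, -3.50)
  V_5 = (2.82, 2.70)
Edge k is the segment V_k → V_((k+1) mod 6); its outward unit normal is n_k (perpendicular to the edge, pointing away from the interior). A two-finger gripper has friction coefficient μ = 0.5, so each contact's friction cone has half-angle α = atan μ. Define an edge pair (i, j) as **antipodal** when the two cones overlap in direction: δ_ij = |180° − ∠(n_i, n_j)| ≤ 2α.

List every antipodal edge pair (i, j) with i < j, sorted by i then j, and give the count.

α = atan 0.5 = 26.57°;  2α = 53.13°
n_0 = (-0.9199, +0.3922)
n_1 = (-0.9366, -0.3503)
n_2 = (-0.4178, -0.9085)
n_3 = (+0.2545, -0.9671)
n_4 = (+0.9821, -0.1885)
n_5 = (+0.0499, +0.9988)
  (0,1): δ = 136.40°  ·
  (0,2): δ = 91.61°  ·
  (0,3): δ = 52.17°  ✓
  (0,4): δ = 12.23°  ✓
  (0,5): δ = 110.23°  ·
  (1,2): δ = 135.20°  ·
  (1,3): δ = 95.76°  ·
  (1,4): δ = 31.37°  ✓
  (1,5): δ = 66.63°  ·
  (2,3): δ = 140.56°  ·
  (2,4): δ = 76.17°  ·
  (2,5): δ = 21.83°  ✓
  (3,4): δ = 115.61°  ·
  (3,5): δ = 17.61°  ✓
  (4,5): δ = 82.00°  ·
antipodal pairs: 5

count = 5; pairs: (0,3), (0,4), (1,4), (2,5), (3,5)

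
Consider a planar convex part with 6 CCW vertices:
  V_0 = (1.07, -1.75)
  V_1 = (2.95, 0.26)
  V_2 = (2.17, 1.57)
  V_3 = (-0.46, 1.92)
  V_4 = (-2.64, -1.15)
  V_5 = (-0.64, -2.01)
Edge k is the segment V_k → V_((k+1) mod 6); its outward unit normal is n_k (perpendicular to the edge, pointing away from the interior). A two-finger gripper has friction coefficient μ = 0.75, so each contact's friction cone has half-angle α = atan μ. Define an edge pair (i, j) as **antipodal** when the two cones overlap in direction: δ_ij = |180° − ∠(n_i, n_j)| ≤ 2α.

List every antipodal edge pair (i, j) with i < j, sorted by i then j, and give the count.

α = atan 0.75 = 36.87°;  2α = 73.74°
n_0 = (+0.7303, -0.6831)
n_1 = (+0.8592, +0.5116)
n_2 = (+0.1319, +0.9913)
n_3 = (-0.8153, +0.5790)
n_4 = (-0.3950, -0.9187)
n_5 = (+0.1503, -0.9886)
  (0,1): δ = 106.14°  ·
  (0,2): δ = 54.49°  ✓
  (0,3): δ = 7.71°  ✓
  (0,4): δ = 109.82°  ·
  (0,5): δ = 141.73°  ·
  (1,2): δ = 128.35°  ·
  (1,3): δ = 66.15°  ✓
  (1,4): δ = 35.96°  ✓
  (1,5): δ = 67.88°  ✓
  (2,3): δ = 117.80°  ·
  (2,4): δ = 15.69°  ✓
  (2,5): δ = 16.23°  ✓
  (3,4): δ = 77.89°  ·
  (3,5): δ = 45.98°  ✓
  (4,5): δ = 148.09°  ·
antipodal pairs: 8

count = 8; pairs: (0,2), (0,3), (1,3), (1,4), (1,5), (2,4), (2,5), (3,5)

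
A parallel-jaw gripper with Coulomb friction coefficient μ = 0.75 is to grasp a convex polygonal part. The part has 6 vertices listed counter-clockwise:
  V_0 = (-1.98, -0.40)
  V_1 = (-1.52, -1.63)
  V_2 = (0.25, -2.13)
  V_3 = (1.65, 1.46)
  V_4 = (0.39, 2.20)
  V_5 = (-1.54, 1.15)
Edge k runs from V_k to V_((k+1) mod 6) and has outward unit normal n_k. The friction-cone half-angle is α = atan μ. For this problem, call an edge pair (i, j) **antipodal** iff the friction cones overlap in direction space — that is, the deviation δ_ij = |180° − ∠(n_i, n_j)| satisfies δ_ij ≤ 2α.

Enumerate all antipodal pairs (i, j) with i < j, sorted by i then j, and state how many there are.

count = 6; pairs: (0,2), (0,3), (1,3), (1,4), (2,4), (2,5)

α = atan 0.75 = 36.87°;  2α = 73.74°
n_0 = (-0.9366, -0.3503)
n_1 = (-0.2718, -0.9623)
n_2 = (+0.9317, -0.3633)
n_3 = (+0.5064, +0.8623)
n_4 = (-0.4779, +0.8784)
n_5 = (-0.9620, +0.2731)
  (0,1): δ = 126.28°  ·
  (0,2): δ = 41.81°  ✓
  (0,3): δ = 39.07°  ✓
  (0,4): δ = 98.04°  ·
  (0,5): δ = 143.65°  ·
  (1,2): δ = 95.53°  ·
  (1,3): δ = 14.65°  ✓
  (1,4): δ = 44.32°  ✓
  (1,5): δ = 89.93°  ·
  (2,3): δ = 99.12°  ·
  (2,4): δ = 40.15°  ✓
  (2,5): δ = 5.46°  ✓
  (3,4): δ = 121.03°  ·
  (3,5): δ = 75.42°  ·
  (4,5): δ = 134.40°  ·
antipodal pairs: 6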